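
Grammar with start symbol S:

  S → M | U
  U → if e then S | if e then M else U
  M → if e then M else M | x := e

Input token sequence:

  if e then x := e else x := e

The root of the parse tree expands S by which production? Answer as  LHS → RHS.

[S [M if e then [M x := e] else [M x := e]]]

S → M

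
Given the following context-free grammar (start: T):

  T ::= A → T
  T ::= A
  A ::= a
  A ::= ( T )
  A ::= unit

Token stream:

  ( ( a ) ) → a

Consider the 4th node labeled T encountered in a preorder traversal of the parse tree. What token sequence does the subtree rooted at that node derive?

[T [A ( [T [A ( [T [A a]] )]] )] → [T [A a]]]

a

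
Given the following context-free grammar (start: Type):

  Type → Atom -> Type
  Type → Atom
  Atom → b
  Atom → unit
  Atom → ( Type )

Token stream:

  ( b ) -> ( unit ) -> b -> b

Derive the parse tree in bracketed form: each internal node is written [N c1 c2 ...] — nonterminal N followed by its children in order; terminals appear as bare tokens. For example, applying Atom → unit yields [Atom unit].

[Type [Atom ( [Type [Atom b]] )] -> [Type [Atom ( [Type [Atom unit]] )] -> [Type [Atom b] -> [Type [Atom b]]]]]

Type
Atom -> Type
( Type ) -> Type
( Atom ) -> Type
( b ) -> Type
( b ) -> Atom -> Type
( b ) -> ( Type ) -> Type
( b ) -> ( Atom ) -> Type
( b ) -> ( unit ) -> Type
( b ) -> ( unit ) -> Atom -> Type
( b ) -> ( unit ) -> b -> Type
( b ) -> ( unit ) -> b -> Atom
( b ) -> ( unit ) -> b -> b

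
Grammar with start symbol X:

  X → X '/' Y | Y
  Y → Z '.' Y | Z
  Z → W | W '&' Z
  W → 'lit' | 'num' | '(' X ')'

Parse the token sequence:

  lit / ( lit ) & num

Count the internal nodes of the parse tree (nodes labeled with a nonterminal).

14

[X [X [Y [Z [W lit]]]] / [Y [Z [W ( [X [Y [Z [W lit]]]] )] & [Z [W num]]]]]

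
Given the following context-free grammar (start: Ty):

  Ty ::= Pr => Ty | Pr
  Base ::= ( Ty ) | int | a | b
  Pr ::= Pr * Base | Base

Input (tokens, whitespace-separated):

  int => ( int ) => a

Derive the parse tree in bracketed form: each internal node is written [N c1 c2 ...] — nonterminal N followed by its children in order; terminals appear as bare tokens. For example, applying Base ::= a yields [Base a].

[Ty [Pr [Base int]] => [Ty [Pr [Base ( [Ty [Pr [Base int]]] )]] => [Ty [Pr [Base a]]]]]

Ty
Pr => Ty
Base => Ty
int => Ty
int => Pr => Ty
int => Base => Ty
int => ( Ty ) => Ty
int => ( Pr ) => Ty
int => ( Base ) => Ty
int => ( int ) => Ty
int => ( int ) => Pr
int => ( int ) => Base
int => ( int ) => a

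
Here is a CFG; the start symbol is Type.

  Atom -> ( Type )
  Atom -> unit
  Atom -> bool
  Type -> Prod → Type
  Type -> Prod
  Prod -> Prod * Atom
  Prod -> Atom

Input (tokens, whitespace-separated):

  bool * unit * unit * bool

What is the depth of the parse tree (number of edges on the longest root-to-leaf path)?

[Type [Prod [Prod [Prod [Prod [Atom bool]] * [Atom unit]] * [Atom unit]] * [Atom bool]]]

6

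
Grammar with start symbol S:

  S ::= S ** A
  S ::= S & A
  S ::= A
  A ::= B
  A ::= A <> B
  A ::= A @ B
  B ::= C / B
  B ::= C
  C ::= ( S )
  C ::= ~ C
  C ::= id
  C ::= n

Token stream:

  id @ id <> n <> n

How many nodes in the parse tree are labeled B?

4

[S [A [A [A [A [B [C id]]] @ [B [C id]]] <> [B [C n]]] <> [B [C n]]]]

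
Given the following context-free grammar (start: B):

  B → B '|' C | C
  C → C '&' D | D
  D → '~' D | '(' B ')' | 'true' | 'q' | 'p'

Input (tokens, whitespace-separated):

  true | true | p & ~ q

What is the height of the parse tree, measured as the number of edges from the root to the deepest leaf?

[B [B [B [C [D true]]] | [C [D true]]] | [C [C [D p]] & [D ~ [D q]]]]

5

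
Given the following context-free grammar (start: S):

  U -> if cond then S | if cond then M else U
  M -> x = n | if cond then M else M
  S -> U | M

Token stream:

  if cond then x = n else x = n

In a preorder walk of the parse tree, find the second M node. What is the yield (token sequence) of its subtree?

[S [M if cond then [M x = n] else [M x = n]]]

x = n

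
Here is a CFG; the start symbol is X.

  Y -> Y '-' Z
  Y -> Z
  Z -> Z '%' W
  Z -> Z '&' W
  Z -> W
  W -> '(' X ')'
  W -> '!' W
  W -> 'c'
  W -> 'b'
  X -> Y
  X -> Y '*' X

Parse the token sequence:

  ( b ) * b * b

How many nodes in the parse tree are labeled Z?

4

[X [Y [Z [W ( [X [Y [Z [W b]]]] )]]] * [X [Y [Z [W b]]] * [X [Y [Z [W b]]]]]]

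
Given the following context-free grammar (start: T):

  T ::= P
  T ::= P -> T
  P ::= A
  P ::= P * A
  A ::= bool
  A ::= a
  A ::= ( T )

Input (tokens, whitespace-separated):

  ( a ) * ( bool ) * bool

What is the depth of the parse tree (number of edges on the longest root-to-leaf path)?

[T [P [P [P [A ( [T [P [A a]]] )]] * [A ( [T [P [A bool]]] )]] * [A bool]]]

8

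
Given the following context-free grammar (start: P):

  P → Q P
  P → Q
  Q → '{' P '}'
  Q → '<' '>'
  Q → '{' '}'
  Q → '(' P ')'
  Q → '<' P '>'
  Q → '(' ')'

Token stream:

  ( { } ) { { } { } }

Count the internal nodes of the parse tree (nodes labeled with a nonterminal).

10

[P [Q ( [P [Q { }]] )] [P [Q { [P [Q { }] [P [Q { }]]] }]]]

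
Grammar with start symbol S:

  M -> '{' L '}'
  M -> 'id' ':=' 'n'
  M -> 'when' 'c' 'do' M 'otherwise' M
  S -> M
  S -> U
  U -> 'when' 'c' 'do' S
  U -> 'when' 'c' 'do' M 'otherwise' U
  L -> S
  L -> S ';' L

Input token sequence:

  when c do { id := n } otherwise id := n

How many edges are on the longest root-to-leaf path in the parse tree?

6

[S [M when c do [M { [L [S [M id := n]]] }] otherwise [M id := n]]]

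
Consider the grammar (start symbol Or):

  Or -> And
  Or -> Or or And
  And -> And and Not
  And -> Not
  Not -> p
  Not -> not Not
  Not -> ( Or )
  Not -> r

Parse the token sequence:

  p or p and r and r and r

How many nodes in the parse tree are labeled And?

[Or [Or [And [Not p]]] or [And [And [And [And [Not p]] and [Not r]] and [Not r]] and [Not r]]]

5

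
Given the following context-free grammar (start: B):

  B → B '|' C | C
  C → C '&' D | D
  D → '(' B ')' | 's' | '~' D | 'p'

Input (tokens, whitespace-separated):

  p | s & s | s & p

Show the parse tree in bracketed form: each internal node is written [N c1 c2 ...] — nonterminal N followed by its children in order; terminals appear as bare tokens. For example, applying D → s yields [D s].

[B [B [B [C [D p]]] | [C [C [D s]] & [D s]]] | [C [C [D s]] & [D p]]]

B
B | C
B | C | C
C | C | C
D | C | C
p | C | C
p | C & D | C
p | D & D | C
p | s & D | C
p | s & s | C
p | s & s | C & D
p | s & s | D & D
p | s & s | s & D
p | s & s | s & p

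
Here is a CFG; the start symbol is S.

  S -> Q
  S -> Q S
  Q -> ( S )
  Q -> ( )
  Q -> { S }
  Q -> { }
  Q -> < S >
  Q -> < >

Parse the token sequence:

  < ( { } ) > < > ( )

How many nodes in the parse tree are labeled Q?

[S [Q < [S [Q ( [S [Q { }]] )]] >] [S [Q < >] [S [Q ( )]]]]

5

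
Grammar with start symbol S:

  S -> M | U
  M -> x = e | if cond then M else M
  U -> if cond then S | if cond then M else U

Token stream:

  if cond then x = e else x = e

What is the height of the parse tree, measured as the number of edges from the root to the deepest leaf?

[S [M if cond then [M x = e] else [M x = e]]]

3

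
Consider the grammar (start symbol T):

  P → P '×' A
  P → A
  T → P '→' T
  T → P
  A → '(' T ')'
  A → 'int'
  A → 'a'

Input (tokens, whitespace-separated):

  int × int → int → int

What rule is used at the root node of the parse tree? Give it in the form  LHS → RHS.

[T [P [P [A int]] × [A int]] → [T [P [A int]] → [T [P [A int]]]]]

T → P '→' T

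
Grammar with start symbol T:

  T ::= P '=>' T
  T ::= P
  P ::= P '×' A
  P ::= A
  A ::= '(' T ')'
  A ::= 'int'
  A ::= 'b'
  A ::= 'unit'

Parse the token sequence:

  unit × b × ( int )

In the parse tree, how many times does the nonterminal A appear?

[T [P [P [P [A unit]] × [A b]] × [A ( [T [P [A int]]] )]]]

4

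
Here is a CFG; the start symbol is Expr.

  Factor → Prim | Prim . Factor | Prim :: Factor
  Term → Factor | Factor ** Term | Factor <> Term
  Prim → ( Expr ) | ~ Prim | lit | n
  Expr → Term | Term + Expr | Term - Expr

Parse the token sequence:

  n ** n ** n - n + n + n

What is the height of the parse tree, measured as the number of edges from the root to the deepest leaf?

7

[Expr [Term [Factor [Prim n]] ** [Term [Factor [Prim n]] ** [Term [Factor [Prim n]]]]] - [Expr [Term [Factor [Prim n]]] + [Expr [Term [Factor [Prim n]]] + [Expr [Term [Factor [Prim n]]]]]]]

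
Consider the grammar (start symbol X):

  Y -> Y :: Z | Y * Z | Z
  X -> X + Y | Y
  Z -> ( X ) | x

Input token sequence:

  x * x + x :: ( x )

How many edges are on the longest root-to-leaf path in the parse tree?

6

[X [X [Y [Y [Z x]] * [Z x]]] + [Y [Y [Z x]] :: [Z ( [X [Y [Z x]]] )]]]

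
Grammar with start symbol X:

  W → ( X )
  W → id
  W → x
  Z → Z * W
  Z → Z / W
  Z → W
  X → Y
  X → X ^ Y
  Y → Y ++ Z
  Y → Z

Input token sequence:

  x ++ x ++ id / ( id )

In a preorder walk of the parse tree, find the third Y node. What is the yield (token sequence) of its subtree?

x

[X [Y [Y [Y [Z [W x]]] ++ [Z [W x]]] ++ [Z [Z [W id]] / [W ( [X [Y [Z [W id]]]] )]]]]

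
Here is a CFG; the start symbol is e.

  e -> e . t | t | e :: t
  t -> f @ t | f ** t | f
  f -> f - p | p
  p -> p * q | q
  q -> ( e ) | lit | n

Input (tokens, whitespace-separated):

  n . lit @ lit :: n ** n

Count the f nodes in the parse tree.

[e [e [e [t [f [p [q n]]]]] . [t [f [p [q lit]]] @ [t [f [p [q lit]]]]]] :: [t [f [p [q n]]] ** [t [f [p [q n]]]]]]

5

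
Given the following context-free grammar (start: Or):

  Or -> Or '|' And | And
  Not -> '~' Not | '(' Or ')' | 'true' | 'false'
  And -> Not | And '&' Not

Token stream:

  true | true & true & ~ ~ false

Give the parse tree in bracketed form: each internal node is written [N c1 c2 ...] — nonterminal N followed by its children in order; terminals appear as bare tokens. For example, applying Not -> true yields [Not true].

[Or [Or [And [Not true]]] | [And [And [And [Not true]] & [Not true]] & [Not ~ [Not ~ [Not false]]]]]

Or
Or | And
And | And
Not | And
true | And
true | And & Not
true | And & Not & Not
true | Not & Not & Not
true | true & Not & Not
true | true & true & Not
true | true & true & ~ Not
true | true & true & ~ ~ Not
true | true & true & ~ ~ false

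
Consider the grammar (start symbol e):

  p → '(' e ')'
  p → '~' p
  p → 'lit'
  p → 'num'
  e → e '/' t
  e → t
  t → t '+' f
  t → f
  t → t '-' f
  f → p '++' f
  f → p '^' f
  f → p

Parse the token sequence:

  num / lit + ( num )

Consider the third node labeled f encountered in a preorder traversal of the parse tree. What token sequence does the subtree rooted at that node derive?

( num )

[e [e [t [f [p num]]]] / [t [t [f [p lit]]] + [f [p ( [e [t [f [p num]]]] )]]]]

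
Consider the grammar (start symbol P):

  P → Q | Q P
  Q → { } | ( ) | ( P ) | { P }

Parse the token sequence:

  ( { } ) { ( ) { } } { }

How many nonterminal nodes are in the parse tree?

[P [Q ( [P [Q { }]] )] [P [Q { [P [Q ( )] [P [Q { }]]] }] [P [Q { }]]]]

12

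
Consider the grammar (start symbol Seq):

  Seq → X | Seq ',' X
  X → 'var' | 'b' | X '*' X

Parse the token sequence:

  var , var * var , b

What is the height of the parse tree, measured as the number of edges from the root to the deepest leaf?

[Seq [Seq [Seq [X var]] , [X [X var] * [X var]]] , [X b]]

4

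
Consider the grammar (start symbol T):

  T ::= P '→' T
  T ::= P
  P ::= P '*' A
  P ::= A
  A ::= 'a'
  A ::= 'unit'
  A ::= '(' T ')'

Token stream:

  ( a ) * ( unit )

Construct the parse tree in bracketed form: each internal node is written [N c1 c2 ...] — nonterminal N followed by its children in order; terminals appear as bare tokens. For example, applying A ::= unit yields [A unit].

T
P
P * A
A * A
( T ) * A
( P ) * A
( A ) * A
( a ) * A
( a ) * ( T )
( a ) * ( P )
( a ) * ( A )
( a ) * ( unit )

[T [P [P [A ( [T [P [A a]]] )]] * [A ( [T [P [A unit]]] )]]]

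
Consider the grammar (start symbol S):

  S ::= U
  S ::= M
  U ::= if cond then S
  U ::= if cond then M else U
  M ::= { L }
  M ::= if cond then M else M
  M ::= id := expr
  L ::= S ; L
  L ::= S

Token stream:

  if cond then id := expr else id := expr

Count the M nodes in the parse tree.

3

[S [M if cond then [M id := expr] else [M id := expr]]]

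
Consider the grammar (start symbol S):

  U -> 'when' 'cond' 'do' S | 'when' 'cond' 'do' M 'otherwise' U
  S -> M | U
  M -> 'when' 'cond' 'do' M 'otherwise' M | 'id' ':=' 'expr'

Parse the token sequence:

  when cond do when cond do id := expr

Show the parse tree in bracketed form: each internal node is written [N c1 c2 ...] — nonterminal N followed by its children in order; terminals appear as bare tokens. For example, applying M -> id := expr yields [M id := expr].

S
U
when cond do S
when cond do U
when cond do when cond do S
when cond do when cond do M
when cond do when cond do id := expr

[S [U when cond do [S [U when cond do [S [M id := expr]]]]]]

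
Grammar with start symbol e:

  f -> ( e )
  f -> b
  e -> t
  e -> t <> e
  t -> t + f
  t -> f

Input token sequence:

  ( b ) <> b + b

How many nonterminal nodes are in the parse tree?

[e [t [f ( [e [t [f b]]] )]] <> [e [t [t [f b]] + [f b]]]]

11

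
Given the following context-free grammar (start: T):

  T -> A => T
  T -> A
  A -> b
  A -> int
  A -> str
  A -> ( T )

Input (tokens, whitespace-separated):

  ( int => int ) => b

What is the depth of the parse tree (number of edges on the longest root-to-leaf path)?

[T [A ( [T [A int] => [T [A int]]] )] => [T [A b]]]

5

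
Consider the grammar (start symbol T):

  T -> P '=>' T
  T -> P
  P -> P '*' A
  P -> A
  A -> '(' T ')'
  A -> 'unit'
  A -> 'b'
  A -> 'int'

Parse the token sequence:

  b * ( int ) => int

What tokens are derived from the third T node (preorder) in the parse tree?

int

[T [P [P [A b]] * [A ( [T [P [A int]]] )]] => [T [P [A int]]]]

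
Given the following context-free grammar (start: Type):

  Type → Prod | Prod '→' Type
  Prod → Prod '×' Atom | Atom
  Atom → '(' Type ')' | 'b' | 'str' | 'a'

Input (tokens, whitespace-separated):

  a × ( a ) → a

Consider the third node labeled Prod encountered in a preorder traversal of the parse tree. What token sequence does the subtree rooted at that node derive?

a

[Type [Prod [Prod [Atom a]] × [Atom ( [Type [Prod [Atom a]]] )]] → [Type [Prod [Atom a]]]]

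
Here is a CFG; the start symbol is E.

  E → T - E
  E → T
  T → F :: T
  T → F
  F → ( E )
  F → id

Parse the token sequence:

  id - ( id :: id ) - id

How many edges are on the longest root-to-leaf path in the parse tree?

8

[E [T [F id]] - [E [T [F ( [E [T [F id] :: [T [F id]]]] )]] - [E [T [F id]]]]]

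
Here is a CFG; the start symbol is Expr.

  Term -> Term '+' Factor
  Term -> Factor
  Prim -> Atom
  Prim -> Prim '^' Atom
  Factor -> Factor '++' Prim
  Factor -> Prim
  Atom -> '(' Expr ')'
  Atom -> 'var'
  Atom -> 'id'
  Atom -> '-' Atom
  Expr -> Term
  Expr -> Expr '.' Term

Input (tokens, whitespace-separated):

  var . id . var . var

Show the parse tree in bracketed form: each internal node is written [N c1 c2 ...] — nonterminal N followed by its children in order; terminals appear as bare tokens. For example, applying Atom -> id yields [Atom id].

[Expr [Expr [Expr [Expr [Term [Factor [Prim [Atom var]]]]] . [Term [Factor [Prim [Atom id]]]]] . [Term [Factor [Prim [Atom var]]]]] . [Term [Factor [Prim [Atom var]]]]]

Expr
Expr . Term
Expr . Term . Term
Expr . Term . Term . Term
Term . Term . Term . Term
Factor . Term . Term . Term
Prim . Term . Term . Term
Atom . Term . Term . Term
var . Term . Term . Term
var . Factor . Term . Term
var . Prim . Term . Term
var . Atom . Term . Term
var . id . Term . Term
var . id . Factor . Term
var . id . Prim . Term
var . id . Atom . Term
var . id . var . Term
var . id . var . Factor
var . id . var . Prim
var . id . var . Atom
var . id . var . var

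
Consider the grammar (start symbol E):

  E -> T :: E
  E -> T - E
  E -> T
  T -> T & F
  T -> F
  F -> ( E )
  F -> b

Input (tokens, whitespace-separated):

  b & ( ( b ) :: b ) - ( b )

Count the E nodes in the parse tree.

[E [T [T [F b]] & [F ( [E [T [F ( [E [T [F b]]] )]] :: [E [T [F b]]]] )]] - [E [T [F ( [E [T [F b]]] )]]]]

6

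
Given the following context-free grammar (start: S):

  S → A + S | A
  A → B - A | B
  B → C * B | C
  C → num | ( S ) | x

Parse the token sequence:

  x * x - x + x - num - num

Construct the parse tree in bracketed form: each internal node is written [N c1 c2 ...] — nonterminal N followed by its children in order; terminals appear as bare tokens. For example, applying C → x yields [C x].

S
A + S
B - A + S
C * B - A + S
x * B - A + S
x * C - A + S
x * x - A + S
x * x - B + S
x * x - C + S
x * x - x + S
x * x - x + A
x * x - x + B - A
x * x - x + C - A
x * x - x + x - A
x * x - x + x - B - A
x * x - x + x - C - A
x * x - x + x - num - A
x * x - x + x - num - B
x * x - x + x - num - C
x * x - x + x - num - num

[S [A [B [C x] * [B [C x]]] - [A [B [C x]]]] + [S [A [B [C x]] - [A [B [C num]] - [A [B [C num]]]]]]]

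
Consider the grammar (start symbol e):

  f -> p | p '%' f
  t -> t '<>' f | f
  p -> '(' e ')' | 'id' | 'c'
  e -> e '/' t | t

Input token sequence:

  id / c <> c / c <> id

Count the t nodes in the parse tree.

[e [e [e [t [f [p id]]]] / [t [t [f [p c]]] <> [f [p c]]]] / [t [t [f [p c]]] <> [f [p id]]]]

5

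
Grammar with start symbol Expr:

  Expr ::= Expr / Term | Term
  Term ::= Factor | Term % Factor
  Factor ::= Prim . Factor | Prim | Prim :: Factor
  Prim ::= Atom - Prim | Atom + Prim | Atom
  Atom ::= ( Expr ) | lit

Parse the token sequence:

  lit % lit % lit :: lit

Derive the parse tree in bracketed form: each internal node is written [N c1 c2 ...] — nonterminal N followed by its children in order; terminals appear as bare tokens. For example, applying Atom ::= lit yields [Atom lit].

Expr
Term
Term % Factor
Term % Factor % Factor
Factor % Factor % Factor
Prim % Factor % Factor
Atom % Factor % Factor
lit % Factor % Factor
lit % Prim % Factor
lit % Atom % Factor
lit % lit % Factor
lit % lit % Prim :: Factor
lit % lit % Atom :: Factor
lit % lit % lit :: Factor
lit % lit % lit :: Prim
lit % lit % lit :: Atom
lit % lit % lit :: lit

[Expr [Term [Term [Term [Factor [Prim [Atom lit]]]] % [Factor [Prim [Atom lit]]]] % [Factor [Prim [Atom lit]] :: [Factor [Prim [Atom lit]]]]]]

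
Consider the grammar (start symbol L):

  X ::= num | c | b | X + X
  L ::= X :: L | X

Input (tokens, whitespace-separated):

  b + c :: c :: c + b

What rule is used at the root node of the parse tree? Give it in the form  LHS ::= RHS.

[L [X [X b] + [X c]] :: [L [X c] :: [L [X [X c] + [X b]]]]]

L ::= X :: L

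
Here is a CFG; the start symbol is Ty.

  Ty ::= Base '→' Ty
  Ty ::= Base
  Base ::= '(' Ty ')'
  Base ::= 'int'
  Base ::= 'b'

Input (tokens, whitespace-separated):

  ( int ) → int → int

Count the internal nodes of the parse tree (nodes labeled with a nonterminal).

[Ty [Base ( [Ty [Base int]] )] → [Ty [Base int] → [Ty [Base int]]]]

8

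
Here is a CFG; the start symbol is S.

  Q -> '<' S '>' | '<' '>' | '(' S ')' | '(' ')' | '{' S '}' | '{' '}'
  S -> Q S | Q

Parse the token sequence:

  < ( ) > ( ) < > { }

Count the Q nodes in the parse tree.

[S [Q < [S [Q ( )]] >] [S [Q ( )] [S [Q < >] [S [Q { }]]]]]

5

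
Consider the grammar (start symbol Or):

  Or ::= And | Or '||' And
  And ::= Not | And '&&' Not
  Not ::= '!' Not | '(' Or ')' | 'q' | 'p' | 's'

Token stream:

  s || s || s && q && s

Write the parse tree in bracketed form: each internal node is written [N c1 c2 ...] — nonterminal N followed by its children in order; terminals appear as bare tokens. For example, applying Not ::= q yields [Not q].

[Or [Or [Or [And [Not s]]] || [And [Not s]]] || [And [And [And [Not s]] && [Not q]] && [Not s]]]

Or
Or || And
Or || And || And
And || And || And
Not || And || And
s || And || And
s || Not || And
s || s || And
s || s || And && Not
s || s || And && Not && Not
s || s || Not && Not && Not
s || s || s && Not && Not
s || s || s && q && Not
s || s || s && q && s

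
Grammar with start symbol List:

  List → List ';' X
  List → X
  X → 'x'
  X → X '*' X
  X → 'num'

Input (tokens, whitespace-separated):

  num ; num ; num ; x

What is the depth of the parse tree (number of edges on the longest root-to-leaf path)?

[List [List [List [List [X num]] ; [X num]] ; [X num]] ; [X x]]

5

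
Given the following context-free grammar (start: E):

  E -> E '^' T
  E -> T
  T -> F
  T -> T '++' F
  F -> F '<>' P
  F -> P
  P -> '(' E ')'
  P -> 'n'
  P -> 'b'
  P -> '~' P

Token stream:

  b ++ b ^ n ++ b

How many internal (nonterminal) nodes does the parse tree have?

14

[E [E [T [T [F [P b]]] ++ [F [P b]]]] ^ [T [T [F [P n]]] ++ [F [P b]]]]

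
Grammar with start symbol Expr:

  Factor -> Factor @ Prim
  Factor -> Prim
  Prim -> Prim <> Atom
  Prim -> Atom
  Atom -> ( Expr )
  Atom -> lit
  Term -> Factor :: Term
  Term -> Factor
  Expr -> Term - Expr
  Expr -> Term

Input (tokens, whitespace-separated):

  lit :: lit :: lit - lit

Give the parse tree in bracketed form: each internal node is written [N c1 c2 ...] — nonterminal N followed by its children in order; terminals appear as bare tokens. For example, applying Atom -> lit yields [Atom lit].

[Expr [Term [Factor [Prim [Atom lit]]] :: [Term [Factor [Prim [Atom lit]]] :: [Term [Factor [Prim [Atom lit]]]]]] - [Expr [Term [Factor [Prim [Atom lit]]]]]]

Expr
Term - Expr
Factor :: Term - Expr
Prim :: Term - Expr
Atom :: Term - Expr
lit :: Term - Expr
lit :: Factor :: Term - Expr
lit :: Prim :: Term - Expr
lit :: Atom :: Term - Expr
lit :: lit :: Term - Expr
lit :: lit :: Factor - Expr
lit :: lit :: Prim - Expr
lit :: lit :: Atom - Expr
lit :: lit :: lit - Expr
lit :: lit :: lit - Term
lit :: lit :: lit - Factor
lit :: lit :: lit - Prim
lit :: lit :: lit - Atom
lit :: lit :: lit - lit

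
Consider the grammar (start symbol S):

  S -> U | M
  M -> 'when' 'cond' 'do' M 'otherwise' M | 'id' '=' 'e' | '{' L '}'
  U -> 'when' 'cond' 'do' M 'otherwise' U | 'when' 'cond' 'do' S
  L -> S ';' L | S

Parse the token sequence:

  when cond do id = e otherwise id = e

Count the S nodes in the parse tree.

1

[S [M when cond do [M id = e] otherwise [M id = e]]]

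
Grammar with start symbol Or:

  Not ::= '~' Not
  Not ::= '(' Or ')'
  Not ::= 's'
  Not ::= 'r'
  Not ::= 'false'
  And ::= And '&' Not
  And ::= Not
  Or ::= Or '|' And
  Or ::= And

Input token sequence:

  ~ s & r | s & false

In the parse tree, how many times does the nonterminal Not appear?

[Or [Or [And [And [Not ~ [Not s]]] & [Not r]]] | [And [And [Not s]] & [Not false]]]

5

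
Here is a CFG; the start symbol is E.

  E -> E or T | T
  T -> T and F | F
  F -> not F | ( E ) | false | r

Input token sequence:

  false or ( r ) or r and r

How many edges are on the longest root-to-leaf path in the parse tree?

7

[E [E [E [T [F false]]] or [T [F ( [E [T [F r]]] )]]] or [T [T [F r]] and [F r]]]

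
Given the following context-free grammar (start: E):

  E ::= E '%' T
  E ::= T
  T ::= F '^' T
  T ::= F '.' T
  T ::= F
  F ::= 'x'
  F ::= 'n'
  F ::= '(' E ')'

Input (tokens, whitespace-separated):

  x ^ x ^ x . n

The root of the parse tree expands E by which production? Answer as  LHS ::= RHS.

[E [T [F x] ^ [T [F x] ^ [T [F x] . [T [F n]]]]]]

E ::= T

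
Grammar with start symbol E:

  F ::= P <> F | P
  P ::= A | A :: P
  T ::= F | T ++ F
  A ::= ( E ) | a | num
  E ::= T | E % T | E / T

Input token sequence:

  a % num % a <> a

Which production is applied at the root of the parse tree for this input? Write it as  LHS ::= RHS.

E ::= E % T

[E [E [E [T [F [P [A a]]]]] % [T [F [P [A num]]]]] % [T [F [P [A a]] <> [F [P [A a]]]]]]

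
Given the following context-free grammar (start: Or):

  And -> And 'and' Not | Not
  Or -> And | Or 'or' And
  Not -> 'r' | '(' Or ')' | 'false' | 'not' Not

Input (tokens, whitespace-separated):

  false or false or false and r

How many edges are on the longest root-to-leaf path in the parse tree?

5

[Or [Or [Or [And [Not false]]] or [And [Not false]]] or [And [And [Not false]] and [Not r]]]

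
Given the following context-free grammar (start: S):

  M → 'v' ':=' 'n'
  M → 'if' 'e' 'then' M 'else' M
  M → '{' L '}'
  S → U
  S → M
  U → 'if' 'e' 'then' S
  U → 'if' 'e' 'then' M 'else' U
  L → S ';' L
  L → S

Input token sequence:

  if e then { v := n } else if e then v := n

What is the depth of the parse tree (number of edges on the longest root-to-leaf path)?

6

[S [U if e then [M { [L [S [M v := n]]] }] else [U if e then [S [M v := n]]]]]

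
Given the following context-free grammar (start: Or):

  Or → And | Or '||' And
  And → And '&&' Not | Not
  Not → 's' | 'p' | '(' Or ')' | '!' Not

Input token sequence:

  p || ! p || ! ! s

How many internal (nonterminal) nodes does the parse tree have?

12

[Or [Or [Or [And [Not p]]] || [And [Not ! [Not p]]]] || [And [Not ! [Not ! [Not s]]]]]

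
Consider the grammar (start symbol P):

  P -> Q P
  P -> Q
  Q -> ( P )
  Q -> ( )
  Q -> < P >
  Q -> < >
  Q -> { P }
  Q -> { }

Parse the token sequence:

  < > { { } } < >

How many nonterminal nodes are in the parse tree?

8

[P [Q < >] [P [Q { [P [Q { }]] }] [P [Q < >]]]]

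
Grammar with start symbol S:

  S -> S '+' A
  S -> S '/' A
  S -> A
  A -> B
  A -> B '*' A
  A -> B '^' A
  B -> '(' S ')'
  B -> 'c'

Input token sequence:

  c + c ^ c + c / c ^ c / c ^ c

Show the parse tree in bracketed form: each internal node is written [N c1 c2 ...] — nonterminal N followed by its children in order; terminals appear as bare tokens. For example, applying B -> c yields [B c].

[S [S [S [S [S [A [B c]]] + [A [B c] ^ [A [B c]]]] + [A [B c]]] / [A [B c] ^ [A [B c]]]] / [A [B c] ^ [A [B c]]]]

S
S / A
S / A / A
S + A / A / A
S + A + A / A / A
A + A + A / A / A
B + A + A / A / A
c + A + A / A / A
c + B ^ A + A / A / A
c + c ^ A + A / A / A
c + c ^ B + A / A / A
c + c ^ c + A / A / A
c + c ^ c + B / A / A
c + c ^ c + c / A / A
c + c ^ c + c / B ^ A / A
c + c ^ c + c / c ^ A / A
c + c ^ c + c / c ^ B / A
c + c ^ c + c / c ^ c / A
c + c ^ c + c / c ^ c / B ^ A
c + c ^ c + c / c ^ c / c ^ A
c + c ^ c + c / c ^ c / c ^ B
c + c ^ c + c / c ^ c / c ^ c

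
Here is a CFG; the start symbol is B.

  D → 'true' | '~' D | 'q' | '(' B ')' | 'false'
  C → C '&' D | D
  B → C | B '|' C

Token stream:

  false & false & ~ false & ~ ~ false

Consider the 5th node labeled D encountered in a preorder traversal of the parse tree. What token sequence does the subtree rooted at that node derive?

~ ~ false

[B [C [C [C [C [D false]] & [D false]] & [D ~ [D false]]] & [D ~ [D ~ [D false]]]]]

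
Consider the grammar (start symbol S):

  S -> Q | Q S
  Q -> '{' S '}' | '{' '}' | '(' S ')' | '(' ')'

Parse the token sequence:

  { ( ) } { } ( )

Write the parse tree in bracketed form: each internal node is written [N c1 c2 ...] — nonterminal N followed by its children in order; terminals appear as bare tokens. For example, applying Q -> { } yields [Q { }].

S
Q S
{ S } S
{ Q } S
{ ( ) } S
{ ( ) } Q S
{ ( ) } { } S
{ ( ) } { } Q
{ ( ) } { } ( )

[S [Q { [S [Q ( )]] }] [S [Q { }] [S [Q ( )]]]]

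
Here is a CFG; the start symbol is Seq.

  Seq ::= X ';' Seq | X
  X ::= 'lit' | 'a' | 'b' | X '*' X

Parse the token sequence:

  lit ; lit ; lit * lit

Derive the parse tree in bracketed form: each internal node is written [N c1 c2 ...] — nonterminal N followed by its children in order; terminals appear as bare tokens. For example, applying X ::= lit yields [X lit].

Seq
X ; Seq
lit ; Seq
lit ; X ; Seq
lit ; lit ; Seq
lit ; lit ; X
lit ; lit ; X * X
lit ; lit ; lit * X
lit ; lit ; lit * lit

[Seq [X lit] ; [Seq [X lit] ; [Seq [X [X lit] * [X lit]]]]]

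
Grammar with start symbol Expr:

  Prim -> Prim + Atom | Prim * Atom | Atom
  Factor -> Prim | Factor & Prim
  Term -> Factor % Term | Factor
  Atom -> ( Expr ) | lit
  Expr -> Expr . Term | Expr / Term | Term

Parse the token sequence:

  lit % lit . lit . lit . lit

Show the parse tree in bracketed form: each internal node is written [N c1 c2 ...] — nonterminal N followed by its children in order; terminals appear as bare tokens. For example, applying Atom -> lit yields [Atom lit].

[Expr [Expr [Expr [Expr [Term [Factor [Prim [Atom lit]]] % [Term [Factor [Prim [Atom lit]]]]]] . [Term [Factor [Prim [Atom lit]]]]] . [Term [Factor [Prim [Atom lit]]]]] . [Term [Factor [Prim [Atom lit]]]]]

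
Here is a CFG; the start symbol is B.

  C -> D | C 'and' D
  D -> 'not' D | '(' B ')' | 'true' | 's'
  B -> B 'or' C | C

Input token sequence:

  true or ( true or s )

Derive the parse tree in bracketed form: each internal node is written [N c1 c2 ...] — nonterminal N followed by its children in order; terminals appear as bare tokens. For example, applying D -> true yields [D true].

[B [B [C [D true]]] or [C [D ( [B [B [C [D true]]] or [C [D s]]] )]]]

B
B or C
C or C
D or C
true or C
true or D
true or ( B )
true or ( B or C )
true or ( C or C )
true or ( D or C )
true or ( true or C )
true or ( true or D )
true or ( true or s )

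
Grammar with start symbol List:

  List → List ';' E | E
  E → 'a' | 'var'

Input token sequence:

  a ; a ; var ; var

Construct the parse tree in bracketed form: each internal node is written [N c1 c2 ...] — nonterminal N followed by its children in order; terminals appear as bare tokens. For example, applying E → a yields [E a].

[List [List [List [List [E a]] ; [E a]] ; [E var]] ; [E var]]

List
List ; E
List ; E ; E
List ; E ; E ; E
E ; E ; E ; E
a ; E ; E ; E
a ; a ; E ; E
a ; a ; var ; E
a ; a ; var ; var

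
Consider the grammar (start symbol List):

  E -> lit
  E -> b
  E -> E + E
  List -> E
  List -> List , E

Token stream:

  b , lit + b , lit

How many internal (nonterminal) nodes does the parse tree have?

[List [List [List [E b]] , [E [E lit] + [E b]]] , [E lit]]

8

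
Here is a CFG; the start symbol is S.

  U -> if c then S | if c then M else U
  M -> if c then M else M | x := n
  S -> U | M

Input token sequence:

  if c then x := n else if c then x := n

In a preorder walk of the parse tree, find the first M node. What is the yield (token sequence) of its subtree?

[S [U if c then [M x := n] else [U if c then [S [M x := n]]]]]

x := n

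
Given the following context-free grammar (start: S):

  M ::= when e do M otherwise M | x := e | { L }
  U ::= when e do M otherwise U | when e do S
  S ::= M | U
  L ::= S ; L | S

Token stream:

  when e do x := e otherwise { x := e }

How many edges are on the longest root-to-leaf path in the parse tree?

6

[S [M when e do [M x := e] otherwise [M { [L [S [M x := e]]] }]]]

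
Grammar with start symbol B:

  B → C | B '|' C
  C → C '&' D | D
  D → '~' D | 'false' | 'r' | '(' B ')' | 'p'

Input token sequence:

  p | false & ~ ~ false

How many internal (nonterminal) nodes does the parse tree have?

[B [B [C [D p]]] | [C [C [D false]] & [D ~ [D ~ [D false]]]]]

10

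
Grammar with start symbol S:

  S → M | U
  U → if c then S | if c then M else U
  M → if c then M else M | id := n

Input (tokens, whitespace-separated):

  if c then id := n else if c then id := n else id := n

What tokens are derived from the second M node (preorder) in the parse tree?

id := n

[S [M if c then [M id := n] else [M if c then [M id := n] else [M id := n]]]]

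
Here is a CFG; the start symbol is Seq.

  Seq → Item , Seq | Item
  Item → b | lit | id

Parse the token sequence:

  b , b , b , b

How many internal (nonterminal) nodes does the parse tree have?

8

[Seq [Item b] , [Seq [Item b] , [Seq [Item b] , [Seq [Item b]]]]]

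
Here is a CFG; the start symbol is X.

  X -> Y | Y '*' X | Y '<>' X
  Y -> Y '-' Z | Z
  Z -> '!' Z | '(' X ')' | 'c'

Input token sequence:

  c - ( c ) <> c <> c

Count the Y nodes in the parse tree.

5

[X [Y [Y [Z c]] - [Z ( [X [Y [Z c]]] )]] <> [X [Y [Z c]] <> [X [Y [Z c]]]]]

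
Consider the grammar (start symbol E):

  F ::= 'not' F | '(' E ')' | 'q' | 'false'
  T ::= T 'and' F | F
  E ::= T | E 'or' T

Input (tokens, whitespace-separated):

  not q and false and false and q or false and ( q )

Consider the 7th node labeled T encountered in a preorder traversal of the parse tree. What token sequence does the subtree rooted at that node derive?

[E [E [T [T [T [T [F not [F q]]] and [F false]] and [F false]] and [F q]]] or [T [T [F false]] and [F ( [E [T [F q]]] )]]]

q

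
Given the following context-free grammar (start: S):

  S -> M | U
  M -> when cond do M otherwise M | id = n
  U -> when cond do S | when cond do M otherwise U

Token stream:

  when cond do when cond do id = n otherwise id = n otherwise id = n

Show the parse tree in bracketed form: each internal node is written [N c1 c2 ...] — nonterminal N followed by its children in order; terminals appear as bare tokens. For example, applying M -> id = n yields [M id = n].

S
M
when cond do M otherwise M
when cond do when cond do M otherwise M otherwise M
when cond do when cond do id = n otherwise M otherwise M
when cond do when cond do id = n otherwise id = n otherwise M
when cond do when cond do id = n otherwise id = n otherwise id = n

[S [M when cond do [M when cond do [M id = n] otherwise [M id = n]] otherwise [M id = n]]]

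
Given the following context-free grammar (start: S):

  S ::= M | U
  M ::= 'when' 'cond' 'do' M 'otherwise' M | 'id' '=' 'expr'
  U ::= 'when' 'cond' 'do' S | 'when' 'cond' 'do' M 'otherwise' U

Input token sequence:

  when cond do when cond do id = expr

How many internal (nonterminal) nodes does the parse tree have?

6

[S [U when cond do [S [U when cond do [S [M id = expr]]]]]]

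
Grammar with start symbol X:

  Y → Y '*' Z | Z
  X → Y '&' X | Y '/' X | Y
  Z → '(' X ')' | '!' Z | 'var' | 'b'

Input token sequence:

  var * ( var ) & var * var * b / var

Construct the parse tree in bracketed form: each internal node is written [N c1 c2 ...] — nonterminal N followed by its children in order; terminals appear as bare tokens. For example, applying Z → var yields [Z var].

X
Y & X
Y * Z & X
Z * Z & X
var * Z & X
var * ( X ) & X
var * ( Y ) & X
var * ( Z ) & X
var * ( var ) & X
var * ( var ) & Y / X
var * ( var ) & Y * Z / X
var * ( var ) & Y * Z * Z / X
var * ( var ) & Z * Z * Z / X
var * ( var ) & var * Z * Z / X
var * ( var ) & var * var * Z / X
var * ( var ) & var * var * b / X
var * ( var ) & var * var * b / Y
var * ( var ) & var * var * b / Z
var * ( var ) & var * var * b / var

[X [Y [Y [Z var]] * [Z ( [X [Y [Z var]]] )]] & [X [Y [Y [Y [Z var]] * [Z var]] * [Z b]] / [X [Y [Z var]]]]]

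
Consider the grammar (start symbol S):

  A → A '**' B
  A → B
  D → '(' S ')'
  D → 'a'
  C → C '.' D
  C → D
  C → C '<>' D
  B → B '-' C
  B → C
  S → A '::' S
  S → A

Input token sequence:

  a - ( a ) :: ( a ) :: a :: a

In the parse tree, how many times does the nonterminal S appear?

6

[S [A [B [B [C [D a]]] - [C [D ( [S [A [B [C [D a]]]]] )]]]] :: [S [A [B [C [D ( [S [A [B [C [D a]]]]] )]]]] :: [S [A [B [C [D a]]]] :: [S [A [B [C [D a]]]]]]]]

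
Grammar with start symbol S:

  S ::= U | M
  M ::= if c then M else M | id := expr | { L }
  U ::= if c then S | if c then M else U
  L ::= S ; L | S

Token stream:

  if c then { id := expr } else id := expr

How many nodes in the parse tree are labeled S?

[S [M if c then [M { [L [S [M id := expr]]] }] else [M id := expr]]]

2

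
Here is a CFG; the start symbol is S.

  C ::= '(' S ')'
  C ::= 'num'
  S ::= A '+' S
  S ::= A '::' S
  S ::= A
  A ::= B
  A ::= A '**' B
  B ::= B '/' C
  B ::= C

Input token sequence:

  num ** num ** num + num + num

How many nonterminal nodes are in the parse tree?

[S [A [A [A [B [C num]]] ** [B [C num]]] ** [B [C num]]] + [S [A [B [C num]]] + [S [A [B [C num]]]]]]

18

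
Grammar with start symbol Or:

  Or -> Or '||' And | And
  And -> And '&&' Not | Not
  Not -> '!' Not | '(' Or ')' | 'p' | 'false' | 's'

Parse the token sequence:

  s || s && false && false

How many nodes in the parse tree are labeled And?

4

[Or [Or [And [Not s]]] || [And [And [And [Not s]] && [Not false]] && [Not false]]]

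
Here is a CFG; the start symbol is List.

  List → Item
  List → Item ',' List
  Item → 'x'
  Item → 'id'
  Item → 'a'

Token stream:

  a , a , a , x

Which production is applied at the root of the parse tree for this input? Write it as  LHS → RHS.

[List [Item a] , [List [Item a] , [List [Item a] , [List [Item x]]]]]

List → Item ',' List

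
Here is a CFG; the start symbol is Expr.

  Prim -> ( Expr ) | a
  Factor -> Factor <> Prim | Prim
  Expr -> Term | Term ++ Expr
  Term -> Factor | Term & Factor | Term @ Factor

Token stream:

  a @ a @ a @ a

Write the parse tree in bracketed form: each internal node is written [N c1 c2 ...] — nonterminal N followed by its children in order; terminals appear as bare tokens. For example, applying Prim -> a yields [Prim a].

[Expr [Term [Term [Term [Term [Factor [Prim a]]] @ [Factor [Prim a]]] @ [Factor [Prim a]]] @ [Factor [Prim a]]]]

Expr
Term
Term @ Factor
Term @ Factor @ Factor
Term @ Factor @ Factor @ Factor
Factor @ Factor @ Factor @ Factor
Prim @ Factor @ Factor @ Factor
a @ Factor @ Factor @ Factor
a @ Prim @ Factor @ Factor
a @ a @ Factor @ Factor
a @ a @ Prim @ Factor
a @ a @ a @ Factor
a @ a @ a @ Prim
a @ a @ a @ a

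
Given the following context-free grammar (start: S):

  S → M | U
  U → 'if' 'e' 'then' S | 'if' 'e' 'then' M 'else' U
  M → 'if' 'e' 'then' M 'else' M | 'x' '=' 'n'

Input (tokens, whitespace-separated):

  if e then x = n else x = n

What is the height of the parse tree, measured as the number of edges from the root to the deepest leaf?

[S [M if e then [M x = n] else [M x = n]]]

3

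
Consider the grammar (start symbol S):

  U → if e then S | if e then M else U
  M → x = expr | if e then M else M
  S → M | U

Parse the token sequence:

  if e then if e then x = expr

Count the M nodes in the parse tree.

[S [U if e then [S [U if e then [S [M x = expr]]]]]]

1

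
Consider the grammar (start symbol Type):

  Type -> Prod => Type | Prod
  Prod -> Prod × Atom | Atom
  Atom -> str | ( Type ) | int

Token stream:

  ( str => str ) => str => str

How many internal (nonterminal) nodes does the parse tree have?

15

[Type [Prod [Atom ( [Type [Prod [Atom str]] => [Type [Prod [Atom str]]]] )]] => [Type [Prod [Atom str]] => [Type [Prod [Atom str]]]]]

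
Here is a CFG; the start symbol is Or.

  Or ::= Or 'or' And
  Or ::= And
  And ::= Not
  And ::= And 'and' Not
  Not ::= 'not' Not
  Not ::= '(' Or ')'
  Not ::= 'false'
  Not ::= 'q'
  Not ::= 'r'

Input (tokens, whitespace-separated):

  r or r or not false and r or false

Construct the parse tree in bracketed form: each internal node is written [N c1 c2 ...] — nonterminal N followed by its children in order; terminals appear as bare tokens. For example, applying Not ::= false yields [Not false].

Or
Or or And
Or or And or And
Or or And or And or And
And or And or And or And
Not or And or And or And
r or And or And or And
r or Not or And or And
r or r or And or And
r or r or And and Not or And
r or r or Not and Not or And
r or r or not Not and Not or And
r or r or not false and Not or And
r or r or not false and r or And
r or r or not false and r or Not
r or r or not false and r or false

[Or [Or [Or [Or [And [Not r]]] or [And [Not r]]] or [And [And [Not not [Not false]]] and [Not r]]] or [And [Not false]]]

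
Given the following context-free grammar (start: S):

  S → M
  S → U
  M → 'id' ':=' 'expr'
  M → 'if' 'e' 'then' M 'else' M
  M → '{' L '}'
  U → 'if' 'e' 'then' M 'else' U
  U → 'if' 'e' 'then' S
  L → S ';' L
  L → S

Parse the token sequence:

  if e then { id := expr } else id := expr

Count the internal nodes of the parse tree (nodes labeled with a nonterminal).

7

[S [M if e then [M { [L [S [M id := expr]]] }] else [M id := expr]]]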